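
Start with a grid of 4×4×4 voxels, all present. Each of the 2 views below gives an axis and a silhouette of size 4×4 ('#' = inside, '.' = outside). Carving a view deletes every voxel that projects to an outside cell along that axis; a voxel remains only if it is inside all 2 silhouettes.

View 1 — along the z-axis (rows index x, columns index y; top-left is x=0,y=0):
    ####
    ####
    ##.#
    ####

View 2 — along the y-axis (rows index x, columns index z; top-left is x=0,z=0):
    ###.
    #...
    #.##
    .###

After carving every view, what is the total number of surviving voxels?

start: 4×4×4 = 64 voxels
[1] z-view keeps 15 columns → grid now 60
[2] y-view keeps 10 columns → grid now 37

voxel count = 37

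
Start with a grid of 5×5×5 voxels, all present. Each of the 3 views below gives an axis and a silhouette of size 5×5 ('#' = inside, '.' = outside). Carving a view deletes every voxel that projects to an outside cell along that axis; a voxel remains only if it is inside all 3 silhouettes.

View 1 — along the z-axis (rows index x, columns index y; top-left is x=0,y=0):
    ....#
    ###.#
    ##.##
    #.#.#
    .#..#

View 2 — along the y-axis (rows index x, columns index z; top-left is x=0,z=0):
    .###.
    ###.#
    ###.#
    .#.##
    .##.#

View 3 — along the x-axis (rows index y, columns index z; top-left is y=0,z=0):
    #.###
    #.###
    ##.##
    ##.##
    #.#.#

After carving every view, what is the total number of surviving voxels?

before carving: 125 voxels (5×5×5)
V1 z: intersect with XY mask (14 set) -- 70 left
V2 y: intersect with XZ mask (17 set) -- 50 left
V3 x: intersect with YZ mask (19 set) -- 35 left

remaining voxels: 35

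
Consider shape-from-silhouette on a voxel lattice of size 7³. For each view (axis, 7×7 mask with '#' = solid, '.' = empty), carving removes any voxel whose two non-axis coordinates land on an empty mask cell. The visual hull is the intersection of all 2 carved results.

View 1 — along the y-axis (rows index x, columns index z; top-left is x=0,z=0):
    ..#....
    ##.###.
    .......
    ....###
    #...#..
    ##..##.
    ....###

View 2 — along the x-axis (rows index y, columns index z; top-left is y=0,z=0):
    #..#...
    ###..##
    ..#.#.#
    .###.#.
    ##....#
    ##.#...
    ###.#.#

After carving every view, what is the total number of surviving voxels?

start: 7×7×7 = 343 voxels
[1] y-view keeps 18 columns → grid now 126
[2] x-view keeps 25 columns → grid now 58

voxel count = 58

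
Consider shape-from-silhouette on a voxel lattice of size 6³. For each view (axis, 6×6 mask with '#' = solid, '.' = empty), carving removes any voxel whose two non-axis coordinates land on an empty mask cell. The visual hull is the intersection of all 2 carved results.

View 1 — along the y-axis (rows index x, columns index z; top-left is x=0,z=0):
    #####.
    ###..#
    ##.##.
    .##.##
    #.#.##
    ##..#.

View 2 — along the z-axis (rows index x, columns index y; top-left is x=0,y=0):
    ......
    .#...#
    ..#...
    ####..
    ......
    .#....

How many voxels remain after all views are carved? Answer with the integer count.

voxel count = 31

full grid |V| = 216
V1 y: intersect with XZ mask (24 set) -- 144 left
V2 z: intersect with XY mask (8 set) -- 31 left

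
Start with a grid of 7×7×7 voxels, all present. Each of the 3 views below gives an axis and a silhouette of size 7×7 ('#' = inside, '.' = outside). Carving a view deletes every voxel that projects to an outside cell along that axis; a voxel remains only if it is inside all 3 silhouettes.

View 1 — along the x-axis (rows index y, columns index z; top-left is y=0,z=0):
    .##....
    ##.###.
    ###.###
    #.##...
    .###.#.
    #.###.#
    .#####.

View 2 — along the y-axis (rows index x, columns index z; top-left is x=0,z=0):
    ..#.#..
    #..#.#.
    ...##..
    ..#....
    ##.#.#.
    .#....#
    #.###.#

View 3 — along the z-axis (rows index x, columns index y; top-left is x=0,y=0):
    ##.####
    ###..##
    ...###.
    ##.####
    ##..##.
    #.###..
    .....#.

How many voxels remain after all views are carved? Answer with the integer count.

|visual hull| = 45

full grid |V| = 343
after view 1 [x-axis, 30 of 49 cells solid] → remaining = 210
after view 2 [y-axis, 19 of 49 cells solid] → remaining = 84
after view 3 [z-axis, 29 of 49 cells solid] → remaining = 45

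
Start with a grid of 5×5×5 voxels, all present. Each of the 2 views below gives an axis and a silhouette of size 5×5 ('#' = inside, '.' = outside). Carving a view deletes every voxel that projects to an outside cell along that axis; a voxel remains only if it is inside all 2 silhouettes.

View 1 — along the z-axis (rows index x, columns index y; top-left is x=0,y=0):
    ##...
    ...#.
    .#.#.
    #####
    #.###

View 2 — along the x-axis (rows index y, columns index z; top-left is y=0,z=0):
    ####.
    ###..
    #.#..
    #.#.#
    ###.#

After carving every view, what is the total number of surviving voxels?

45 voxels

initial block: 5^3 = 125
carve view 1 (along z, XY-mask fill 14/25): 70 voxels remain
carve view 2 (along x, YZ-mask fill 16/25): 45 voxels remain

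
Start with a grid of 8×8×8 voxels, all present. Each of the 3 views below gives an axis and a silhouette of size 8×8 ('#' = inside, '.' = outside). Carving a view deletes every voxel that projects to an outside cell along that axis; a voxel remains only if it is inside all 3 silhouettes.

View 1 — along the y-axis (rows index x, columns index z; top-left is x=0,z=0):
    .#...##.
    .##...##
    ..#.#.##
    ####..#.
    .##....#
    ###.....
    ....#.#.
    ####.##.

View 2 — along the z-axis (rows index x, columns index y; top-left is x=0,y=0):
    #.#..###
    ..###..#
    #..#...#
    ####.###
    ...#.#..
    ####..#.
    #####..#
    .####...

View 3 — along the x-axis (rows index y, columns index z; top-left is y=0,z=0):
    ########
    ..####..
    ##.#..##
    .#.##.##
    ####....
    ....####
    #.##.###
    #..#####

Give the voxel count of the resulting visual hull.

initial block: 8^3 = 512
step 1: project along y, AND mask (30/64) → |grid| = 240
step 2: project along z, AND mask (36/64) → |grid| = 135
step 3: project along x, AND mask (42/64) → |grid| = 87

|visual hull| = 87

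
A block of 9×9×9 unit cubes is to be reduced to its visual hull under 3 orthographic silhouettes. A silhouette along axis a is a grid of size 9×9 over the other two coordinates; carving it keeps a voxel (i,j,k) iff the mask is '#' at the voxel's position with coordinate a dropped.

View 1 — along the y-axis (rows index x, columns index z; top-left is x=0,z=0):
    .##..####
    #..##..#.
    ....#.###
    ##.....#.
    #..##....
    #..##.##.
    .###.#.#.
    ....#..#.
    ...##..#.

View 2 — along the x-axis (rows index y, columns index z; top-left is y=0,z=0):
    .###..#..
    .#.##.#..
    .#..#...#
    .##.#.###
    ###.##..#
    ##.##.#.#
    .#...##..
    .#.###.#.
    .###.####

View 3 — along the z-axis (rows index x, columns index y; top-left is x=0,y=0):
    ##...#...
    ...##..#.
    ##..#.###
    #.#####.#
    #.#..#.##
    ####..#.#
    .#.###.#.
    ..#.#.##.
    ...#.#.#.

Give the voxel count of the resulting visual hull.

|visual hull| = 83

full grid |V| = 729
step 1: project along y, AND mask (35/81) → |grid| = 315
step 2: project along x, AND mask (44/81) → |grid| = 164
step 3: project along z, AND mask (42/81) → |grid| = 83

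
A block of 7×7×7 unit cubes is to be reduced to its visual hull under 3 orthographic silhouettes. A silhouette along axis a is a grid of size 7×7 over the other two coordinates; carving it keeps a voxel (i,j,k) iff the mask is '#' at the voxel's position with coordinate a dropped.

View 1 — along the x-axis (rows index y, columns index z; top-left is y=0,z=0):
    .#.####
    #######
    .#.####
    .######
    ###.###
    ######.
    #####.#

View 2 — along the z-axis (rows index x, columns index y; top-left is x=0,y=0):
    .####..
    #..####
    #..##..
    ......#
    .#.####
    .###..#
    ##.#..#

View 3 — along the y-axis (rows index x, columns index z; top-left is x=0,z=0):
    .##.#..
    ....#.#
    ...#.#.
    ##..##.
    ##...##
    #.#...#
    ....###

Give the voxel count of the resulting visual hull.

full grid |V| = 343
V1 x: intersect with YZ mask (41 set) -- 287 left
V2 z: intersect with XY mask (26 set) -- 155 left
V3 y: intersect with XZ mask (21 set) -- 65 left

|visual hull| = 65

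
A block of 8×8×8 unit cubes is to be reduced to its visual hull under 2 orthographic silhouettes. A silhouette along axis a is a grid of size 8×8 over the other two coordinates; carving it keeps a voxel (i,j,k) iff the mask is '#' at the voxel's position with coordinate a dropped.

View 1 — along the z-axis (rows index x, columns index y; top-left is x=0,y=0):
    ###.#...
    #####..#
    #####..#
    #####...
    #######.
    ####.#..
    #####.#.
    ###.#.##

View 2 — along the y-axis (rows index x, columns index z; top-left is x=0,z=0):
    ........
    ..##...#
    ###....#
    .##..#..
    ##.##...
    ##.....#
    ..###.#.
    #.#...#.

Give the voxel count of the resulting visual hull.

142 voxels

full grid |V| = 512
after view 1 [z-axis, 45 of 64 cells solid] → remaining = 360
after view 2 [y-axis, 24 of 64 cells solid] → remaining = 142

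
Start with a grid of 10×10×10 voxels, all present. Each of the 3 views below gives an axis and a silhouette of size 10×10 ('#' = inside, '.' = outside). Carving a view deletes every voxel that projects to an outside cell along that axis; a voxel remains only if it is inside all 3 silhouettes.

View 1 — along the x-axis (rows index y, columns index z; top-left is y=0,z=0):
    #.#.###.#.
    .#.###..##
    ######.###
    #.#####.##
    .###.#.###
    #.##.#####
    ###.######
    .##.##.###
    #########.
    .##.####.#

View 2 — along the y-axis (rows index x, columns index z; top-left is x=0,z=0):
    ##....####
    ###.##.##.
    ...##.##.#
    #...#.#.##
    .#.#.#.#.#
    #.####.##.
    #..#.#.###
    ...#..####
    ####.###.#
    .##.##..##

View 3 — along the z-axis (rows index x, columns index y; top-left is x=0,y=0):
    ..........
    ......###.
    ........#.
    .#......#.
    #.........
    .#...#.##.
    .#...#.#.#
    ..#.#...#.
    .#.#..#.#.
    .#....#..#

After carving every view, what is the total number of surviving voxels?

before carving: 1000 voxels (10×10×10)
  1. axis=0 (YZ plane), |mask|=76  ⇒  voxels=760
  2. axis=1 (XZ plane), |mask|=60  ⇒  voxels=456
  3. axis=2 (XY plane), |mask|=25  ⇒  voxels=123

voxel count = 123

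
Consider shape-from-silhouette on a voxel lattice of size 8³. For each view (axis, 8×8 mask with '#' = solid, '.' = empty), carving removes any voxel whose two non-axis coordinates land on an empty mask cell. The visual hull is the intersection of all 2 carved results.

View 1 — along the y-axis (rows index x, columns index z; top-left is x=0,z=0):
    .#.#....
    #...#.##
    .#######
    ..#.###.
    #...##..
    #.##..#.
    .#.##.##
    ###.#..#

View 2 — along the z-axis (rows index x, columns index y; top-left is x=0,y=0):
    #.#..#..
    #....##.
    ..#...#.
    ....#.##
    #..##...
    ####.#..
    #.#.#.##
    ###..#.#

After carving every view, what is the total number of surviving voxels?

start: 8×8×8 = 512 voxels
  1. axis=1 (XZ plane), |mask|=34  ⇒  voxels=272
  2. axis=2 (XY plane), |mask|=29  ⇒  voxels=123

voxel count = 123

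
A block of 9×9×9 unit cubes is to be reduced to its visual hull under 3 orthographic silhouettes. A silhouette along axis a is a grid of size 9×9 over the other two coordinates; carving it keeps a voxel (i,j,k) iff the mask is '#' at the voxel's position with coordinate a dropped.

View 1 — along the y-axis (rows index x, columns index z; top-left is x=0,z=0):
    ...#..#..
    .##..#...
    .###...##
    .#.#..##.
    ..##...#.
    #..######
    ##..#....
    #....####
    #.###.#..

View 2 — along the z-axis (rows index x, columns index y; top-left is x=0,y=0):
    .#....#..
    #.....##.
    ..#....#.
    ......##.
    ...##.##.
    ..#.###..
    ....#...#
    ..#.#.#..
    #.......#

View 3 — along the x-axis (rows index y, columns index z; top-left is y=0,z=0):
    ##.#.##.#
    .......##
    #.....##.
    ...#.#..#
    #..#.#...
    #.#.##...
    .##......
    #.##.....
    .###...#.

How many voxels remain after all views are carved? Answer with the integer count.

full grid |V| = 729
V1 y: intersect with XZ mask (37 set) -- 333 left
V2 z: intersect with XY mask (24 set) -- 102 left
V3 x: intersect with YZ mask (30 set) -- 36 left

remaining voxels: 36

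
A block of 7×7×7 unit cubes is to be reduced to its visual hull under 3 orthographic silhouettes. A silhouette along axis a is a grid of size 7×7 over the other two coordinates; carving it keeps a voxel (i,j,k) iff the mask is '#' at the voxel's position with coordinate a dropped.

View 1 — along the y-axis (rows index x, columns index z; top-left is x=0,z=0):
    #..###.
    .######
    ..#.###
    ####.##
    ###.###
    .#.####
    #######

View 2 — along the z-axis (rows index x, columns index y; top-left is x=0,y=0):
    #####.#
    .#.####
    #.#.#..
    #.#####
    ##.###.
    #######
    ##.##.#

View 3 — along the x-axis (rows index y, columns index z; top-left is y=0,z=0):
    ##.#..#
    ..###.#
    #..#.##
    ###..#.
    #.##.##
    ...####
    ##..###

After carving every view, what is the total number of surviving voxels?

full grid |V| = 343
step 1: project along y, AND mask (38/49) → |grid| = 266
step 2: project along z, AND mask (37/49) → |grid| = 202
step 3: project along x, AND mask (30/49) → |grid| = 125

remaining voxels: 125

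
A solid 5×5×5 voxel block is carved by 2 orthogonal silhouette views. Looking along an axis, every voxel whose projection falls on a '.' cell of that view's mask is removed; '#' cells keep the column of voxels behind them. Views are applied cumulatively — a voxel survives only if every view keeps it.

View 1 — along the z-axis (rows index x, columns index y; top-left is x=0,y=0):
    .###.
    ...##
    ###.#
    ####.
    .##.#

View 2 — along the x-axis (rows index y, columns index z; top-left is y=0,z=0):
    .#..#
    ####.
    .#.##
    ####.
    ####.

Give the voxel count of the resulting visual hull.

voxel count = 56

full grid |V| = 125
carve view 1 (along z, XY-mask fill 16/25): 80 voxels remain
carve view 2 (along x, YZ-mask fill 17/25): 56 voxels remain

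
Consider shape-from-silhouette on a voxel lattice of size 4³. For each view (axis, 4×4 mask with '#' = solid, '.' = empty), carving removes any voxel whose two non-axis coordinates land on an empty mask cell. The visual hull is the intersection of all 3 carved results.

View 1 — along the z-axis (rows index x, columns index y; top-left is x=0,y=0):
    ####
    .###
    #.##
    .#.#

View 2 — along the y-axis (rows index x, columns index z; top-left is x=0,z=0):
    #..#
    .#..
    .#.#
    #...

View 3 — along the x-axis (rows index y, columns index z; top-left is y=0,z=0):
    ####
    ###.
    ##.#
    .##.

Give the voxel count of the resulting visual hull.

|visual hull| = 14

initial block: 4^3 = 64
[1] z-view keeps 12 columns → grid now 48
[2] y-view keeps 6 columns → grid now 19
[3] x-view keeps 12 columns → grid now 14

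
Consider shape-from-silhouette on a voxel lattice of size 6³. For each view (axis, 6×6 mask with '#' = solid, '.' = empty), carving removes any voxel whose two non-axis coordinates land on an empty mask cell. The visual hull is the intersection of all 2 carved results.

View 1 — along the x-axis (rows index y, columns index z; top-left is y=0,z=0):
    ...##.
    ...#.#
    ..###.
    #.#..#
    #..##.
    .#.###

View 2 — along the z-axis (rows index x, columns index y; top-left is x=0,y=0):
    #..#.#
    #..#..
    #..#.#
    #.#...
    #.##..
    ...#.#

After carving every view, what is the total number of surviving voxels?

voxel count = 43

full grid |V| = 216
step 1: project along x, AND mask (17/36) → |grid| = 102
step 2: project along z, AND mask (15/36) → |grid| = 43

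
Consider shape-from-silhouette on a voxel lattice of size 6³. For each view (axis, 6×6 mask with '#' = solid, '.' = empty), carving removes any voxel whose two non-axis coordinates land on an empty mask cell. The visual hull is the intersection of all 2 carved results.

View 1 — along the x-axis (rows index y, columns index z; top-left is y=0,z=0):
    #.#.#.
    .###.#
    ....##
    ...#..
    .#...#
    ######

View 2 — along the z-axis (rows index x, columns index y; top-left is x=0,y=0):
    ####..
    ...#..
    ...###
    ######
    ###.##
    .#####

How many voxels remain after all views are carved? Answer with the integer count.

start: 6×6×6 = 216 voxels
after view 1 [x-axis, 18 of 36 cells solid] → remaining = 108
after view 2 [z-axis, 24 of 36 cells solid] → remaining = 70

70 voxels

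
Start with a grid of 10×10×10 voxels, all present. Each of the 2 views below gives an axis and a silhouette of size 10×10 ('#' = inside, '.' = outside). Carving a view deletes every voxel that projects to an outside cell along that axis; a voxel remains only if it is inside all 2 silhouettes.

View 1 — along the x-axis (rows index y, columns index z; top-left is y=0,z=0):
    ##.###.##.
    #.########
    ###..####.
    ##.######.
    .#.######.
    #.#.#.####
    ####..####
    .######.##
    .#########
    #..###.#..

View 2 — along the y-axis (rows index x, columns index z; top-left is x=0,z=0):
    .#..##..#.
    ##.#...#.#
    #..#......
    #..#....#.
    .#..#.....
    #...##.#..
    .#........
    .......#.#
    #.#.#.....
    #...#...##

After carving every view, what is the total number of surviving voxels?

before carving: 1000 voxels (10×10×10)
step 1: project along x, AND mask (75/100) → |grid| = 750
step 2: project along y, AND mask (30/100) → |grid| = 225

|visual hull| = 225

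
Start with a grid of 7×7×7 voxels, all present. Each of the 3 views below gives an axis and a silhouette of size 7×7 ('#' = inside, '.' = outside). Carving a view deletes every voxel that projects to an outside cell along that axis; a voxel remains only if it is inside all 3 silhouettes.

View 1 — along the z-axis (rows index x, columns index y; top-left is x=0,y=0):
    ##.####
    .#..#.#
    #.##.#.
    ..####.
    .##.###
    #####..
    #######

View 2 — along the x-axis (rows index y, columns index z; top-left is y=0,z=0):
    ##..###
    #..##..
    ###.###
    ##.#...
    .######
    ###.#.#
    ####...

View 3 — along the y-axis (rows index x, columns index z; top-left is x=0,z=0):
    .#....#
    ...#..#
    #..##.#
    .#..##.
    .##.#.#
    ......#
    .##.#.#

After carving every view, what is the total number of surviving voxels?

69 voxels

initial block: 7^3 = 343
step 1: project along z, AND mask (34/49) → |grid| = 238
step 2: project along x, AND mask (32/49) → |grid| = 157
step 3: project along y, AND mask (20/49) → |grid| = 69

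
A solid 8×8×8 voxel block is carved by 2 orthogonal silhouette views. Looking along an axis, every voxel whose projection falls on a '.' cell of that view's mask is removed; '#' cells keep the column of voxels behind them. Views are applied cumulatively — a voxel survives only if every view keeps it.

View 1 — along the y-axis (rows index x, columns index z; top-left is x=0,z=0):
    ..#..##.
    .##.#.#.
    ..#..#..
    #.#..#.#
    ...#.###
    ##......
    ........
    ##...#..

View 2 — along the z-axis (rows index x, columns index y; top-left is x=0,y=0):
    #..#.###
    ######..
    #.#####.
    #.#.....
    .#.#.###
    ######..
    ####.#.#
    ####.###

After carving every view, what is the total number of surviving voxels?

before carving: 512 voxels (8×8×8)
step 1: project along y, AND mask (22/64) → |grid| = 176
step 2: project along z, AND mask (43/64) → |grid| = 112

|visual hull| = 112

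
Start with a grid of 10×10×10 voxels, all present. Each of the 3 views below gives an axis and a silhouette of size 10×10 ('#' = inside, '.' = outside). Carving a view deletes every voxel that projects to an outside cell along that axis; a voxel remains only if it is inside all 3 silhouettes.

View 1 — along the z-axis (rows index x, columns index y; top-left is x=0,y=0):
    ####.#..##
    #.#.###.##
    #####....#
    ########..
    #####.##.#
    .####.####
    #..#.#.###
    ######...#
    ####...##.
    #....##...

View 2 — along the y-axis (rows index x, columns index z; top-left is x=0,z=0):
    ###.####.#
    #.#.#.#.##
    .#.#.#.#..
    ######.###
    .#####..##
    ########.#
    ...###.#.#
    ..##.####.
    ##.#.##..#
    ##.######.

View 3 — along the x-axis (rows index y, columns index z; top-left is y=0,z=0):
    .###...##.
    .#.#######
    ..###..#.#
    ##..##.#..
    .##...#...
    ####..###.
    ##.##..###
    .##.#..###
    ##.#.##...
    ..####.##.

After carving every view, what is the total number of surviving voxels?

before carving: 1000 voxels (10×10×10)
V1 z: intersect with XY mask (66 set) -- 660 left
V2 y: intersect with XZ mask (68 set) -- 454 left
V3 x: intersect with YZ mask (57 set) -- 262 left

voxel count = 262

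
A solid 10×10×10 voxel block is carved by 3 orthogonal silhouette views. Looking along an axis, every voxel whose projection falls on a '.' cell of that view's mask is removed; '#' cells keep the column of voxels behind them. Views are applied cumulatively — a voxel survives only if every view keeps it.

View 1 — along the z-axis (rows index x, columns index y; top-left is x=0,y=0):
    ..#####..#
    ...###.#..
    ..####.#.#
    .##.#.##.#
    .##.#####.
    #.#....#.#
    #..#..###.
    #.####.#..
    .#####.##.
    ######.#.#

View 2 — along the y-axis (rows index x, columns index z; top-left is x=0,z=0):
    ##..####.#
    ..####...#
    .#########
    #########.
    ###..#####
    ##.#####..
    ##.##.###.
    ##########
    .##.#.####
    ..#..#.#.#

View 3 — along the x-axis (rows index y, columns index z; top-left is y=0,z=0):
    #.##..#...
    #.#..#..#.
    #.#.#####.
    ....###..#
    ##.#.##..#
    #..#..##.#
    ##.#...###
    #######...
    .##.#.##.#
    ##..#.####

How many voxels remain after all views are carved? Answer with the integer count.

|visual hull| = 252

full grid |V| = 1000
  1. axis=2 (XY plane), |mask|=59  ⇒  voxels=590
  2. axis=1 (XZ plane), |mask|=73  ⇒  voxels=430
  3. axis=0 (YZ plane), |mask|=56  ⇒  voxels=252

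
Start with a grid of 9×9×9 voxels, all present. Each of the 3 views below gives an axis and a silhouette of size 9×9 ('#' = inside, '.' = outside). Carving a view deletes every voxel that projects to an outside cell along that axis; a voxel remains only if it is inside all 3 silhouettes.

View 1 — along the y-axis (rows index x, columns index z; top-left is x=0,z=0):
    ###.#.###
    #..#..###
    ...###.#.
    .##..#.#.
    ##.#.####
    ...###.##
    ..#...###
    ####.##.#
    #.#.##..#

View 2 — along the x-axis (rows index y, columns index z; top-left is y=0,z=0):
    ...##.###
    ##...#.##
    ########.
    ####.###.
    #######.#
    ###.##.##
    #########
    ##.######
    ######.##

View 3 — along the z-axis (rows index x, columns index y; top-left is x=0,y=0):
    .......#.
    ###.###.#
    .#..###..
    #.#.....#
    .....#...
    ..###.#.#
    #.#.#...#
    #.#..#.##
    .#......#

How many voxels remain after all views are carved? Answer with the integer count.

voxel count = 126

before carving: 729 voxels (9×9×9)
  1. axis=1 (XZ plane), |mask|=48  ⇒  voxels=432
  2. axis=0 (YZ plane), |mask|=65  ⇒  voxels=348
  3. axis=2 (XY plane), |mask|=32  ⇒  voxels=126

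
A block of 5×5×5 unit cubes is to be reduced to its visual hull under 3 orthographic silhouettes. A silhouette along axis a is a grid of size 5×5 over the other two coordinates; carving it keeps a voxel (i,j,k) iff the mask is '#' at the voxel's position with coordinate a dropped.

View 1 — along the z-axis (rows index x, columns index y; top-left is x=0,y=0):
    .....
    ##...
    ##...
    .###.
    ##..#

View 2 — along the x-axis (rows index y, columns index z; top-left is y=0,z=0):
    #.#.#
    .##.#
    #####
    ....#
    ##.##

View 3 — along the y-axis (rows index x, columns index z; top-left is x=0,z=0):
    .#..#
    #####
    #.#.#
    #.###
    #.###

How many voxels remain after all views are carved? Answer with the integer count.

26 voxels

before carving: 125 voxels (5×5×5)
V1 z: intersect with XY mask (10 set) -- 50 left
V2 x: intersect with YZ mask (16 set) -- 31 left
V3 y: intersect with XZ mask (18 set) -- 26 left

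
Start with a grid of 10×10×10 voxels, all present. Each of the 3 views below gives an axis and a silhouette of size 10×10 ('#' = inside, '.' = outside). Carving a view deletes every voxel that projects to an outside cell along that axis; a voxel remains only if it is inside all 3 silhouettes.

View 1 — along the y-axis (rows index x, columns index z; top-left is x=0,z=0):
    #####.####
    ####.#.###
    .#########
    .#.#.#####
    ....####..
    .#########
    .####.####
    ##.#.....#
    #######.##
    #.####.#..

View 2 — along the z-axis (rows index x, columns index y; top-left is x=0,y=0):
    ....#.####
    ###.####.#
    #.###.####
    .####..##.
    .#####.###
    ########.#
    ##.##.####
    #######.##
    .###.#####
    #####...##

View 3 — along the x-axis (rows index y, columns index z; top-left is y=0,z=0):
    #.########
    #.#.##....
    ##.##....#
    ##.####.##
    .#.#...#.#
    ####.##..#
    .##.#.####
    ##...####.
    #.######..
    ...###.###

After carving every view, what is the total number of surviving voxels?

345 voxels

initial block: 10^3 = 1000
V1 y: intersect with XZ mask (73 set) -- 730 left
V2 z: intersect with XY mask (76 set) -- 550 left
V3 x: intersect with YZ mask (63 set) -- 345 left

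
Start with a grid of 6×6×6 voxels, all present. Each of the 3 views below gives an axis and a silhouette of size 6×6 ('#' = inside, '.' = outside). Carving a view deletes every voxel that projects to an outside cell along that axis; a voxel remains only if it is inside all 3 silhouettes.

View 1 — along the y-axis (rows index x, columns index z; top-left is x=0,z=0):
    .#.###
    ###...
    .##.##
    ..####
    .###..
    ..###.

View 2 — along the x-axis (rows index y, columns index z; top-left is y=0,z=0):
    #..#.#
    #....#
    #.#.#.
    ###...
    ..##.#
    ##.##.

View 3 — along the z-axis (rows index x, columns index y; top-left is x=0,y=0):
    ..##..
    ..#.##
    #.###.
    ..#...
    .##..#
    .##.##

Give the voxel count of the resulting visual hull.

voxel count = 25

before carving: 216 voxels (6×6×6)
V1 y: intersect with XZ mask (21 set) -- 126 left
V2 x: intersect with YZ mask (18 set) -- 57 left
V3 z: intersect with XY mask (17 set) -- 25 left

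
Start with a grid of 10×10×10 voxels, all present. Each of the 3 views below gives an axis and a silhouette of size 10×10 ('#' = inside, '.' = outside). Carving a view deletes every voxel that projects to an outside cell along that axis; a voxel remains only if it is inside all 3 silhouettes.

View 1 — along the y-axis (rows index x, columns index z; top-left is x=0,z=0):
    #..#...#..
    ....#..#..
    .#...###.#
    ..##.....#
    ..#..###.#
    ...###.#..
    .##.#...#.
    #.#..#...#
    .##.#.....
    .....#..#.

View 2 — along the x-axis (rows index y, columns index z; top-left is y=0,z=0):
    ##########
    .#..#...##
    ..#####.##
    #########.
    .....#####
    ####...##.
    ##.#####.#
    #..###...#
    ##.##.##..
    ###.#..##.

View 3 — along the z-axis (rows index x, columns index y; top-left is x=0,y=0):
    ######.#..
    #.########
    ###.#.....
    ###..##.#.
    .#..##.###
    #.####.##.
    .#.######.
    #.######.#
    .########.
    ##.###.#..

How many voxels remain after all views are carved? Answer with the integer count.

remaining voxels: 148

full grid |V| = 1000
V1 y: intersect with XZ mask (35 set) -- 350 left
V2 x: intersect with YZ mask (66 set) -- 228 left
V3 z: intersect with XY mask (68 set) -- 148 left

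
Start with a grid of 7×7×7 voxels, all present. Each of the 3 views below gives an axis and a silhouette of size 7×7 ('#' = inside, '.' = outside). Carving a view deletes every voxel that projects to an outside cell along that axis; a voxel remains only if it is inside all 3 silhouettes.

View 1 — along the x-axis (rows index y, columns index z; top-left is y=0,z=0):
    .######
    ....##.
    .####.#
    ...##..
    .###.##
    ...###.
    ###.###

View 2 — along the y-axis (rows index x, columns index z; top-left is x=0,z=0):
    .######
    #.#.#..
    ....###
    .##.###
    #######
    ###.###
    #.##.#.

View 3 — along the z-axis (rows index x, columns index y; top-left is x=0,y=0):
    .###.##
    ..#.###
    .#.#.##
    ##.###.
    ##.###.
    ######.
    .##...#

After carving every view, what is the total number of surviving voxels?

full grid |V| = 343
carve view 1 (along x, YZ-mask fill 29/49): 203 voxels remain
carve view 2 (along y, XZ-mask fill 34/49): 145 voxels remain
carve view 3 (along z, XY-mask fill 32/49): 88 voxels remain

remaining voxels: 88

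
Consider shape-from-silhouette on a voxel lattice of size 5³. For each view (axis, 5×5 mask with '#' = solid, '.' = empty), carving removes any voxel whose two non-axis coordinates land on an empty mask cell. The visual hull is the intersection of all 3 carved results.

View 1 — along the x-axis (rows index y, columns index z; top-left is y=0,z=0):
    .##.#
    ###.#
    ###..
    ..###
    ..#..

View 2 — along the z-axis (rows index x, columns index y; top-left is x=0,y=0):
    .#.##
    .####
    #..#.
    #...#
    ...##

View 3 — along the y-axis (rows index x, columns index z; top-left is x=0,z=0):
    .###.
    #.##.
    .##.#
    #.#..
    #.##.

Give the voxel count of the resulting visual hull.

full grid |V| = 125
  1. axis=0 (YZ plane), |mask|=14  ⇒  voxels=70
  2. axis=2 (XY plane), |mask|=13  ⇒  voxels=33
  3. axis=1 (XZ plane), |mask|=14  ⇒  voxels=22

remaining voxels: 22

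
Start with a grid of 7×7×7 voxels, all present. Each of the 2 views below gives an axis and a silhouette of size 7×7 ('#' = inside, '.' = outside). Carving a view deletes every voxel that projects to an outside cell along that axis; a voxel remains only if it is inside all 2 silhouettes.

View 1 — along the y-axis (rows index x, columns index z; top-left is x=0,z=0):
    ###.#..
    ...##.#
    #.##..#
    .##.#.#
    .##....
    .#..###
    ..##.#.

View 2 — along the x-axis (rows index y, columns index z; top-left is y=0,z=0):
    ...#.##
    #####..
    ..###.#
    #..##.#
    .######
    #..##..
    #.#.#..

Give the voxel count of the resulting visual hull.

start: 7×7×7 = 343 voxels
[1] y-view keeps 24 columns → grid now 168
[2] x-view keeps 28 columns → grid now 98

remaining voxels: 98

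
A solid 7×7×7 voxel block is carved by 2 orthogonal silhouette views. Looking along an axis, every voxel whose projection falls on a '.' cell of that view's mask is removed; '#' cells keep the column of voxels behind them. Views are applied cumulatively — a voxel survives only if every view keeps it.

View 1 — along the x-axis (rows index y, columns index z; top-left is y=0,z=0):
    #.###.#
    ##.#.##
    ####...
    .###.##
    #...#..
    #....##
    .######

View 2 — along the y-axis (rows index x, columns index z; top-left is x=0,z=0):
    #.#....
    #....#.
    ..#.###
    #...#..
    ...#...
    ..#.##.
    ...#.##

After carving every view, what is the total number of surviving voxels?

remaining voxels: 72

initial block: 7^3 = 343
[1] x-view keeps 30 columns → grid now 210
[2] y-view keeps 17 columns → grid now 72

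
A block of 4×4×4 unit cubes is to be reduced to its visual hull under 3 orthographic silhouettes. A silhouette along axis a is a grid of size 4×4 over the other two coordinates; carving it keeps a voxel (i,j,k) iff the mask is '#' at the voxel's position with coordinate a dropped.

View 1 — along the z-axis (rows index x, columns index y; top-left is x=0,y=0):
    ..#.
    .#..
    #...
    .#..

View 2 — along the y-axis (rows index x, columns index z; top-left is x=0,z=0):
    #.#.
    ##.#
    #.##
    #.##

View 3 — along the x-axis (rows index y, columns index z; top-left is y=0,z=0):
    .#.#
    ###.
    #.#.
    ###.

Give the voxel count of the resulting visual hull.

start: 4×4×4 = 64 voxels
  1. axis=2 (XY plane), |mask|=4  ⇒  voxels=16
  2. axis=1 (XZ plane), |mask|=11  ⇒  voxels=11
  3. axis=0 (YZ plane), |mask|=10  ⇒  voxels=7

7 voxels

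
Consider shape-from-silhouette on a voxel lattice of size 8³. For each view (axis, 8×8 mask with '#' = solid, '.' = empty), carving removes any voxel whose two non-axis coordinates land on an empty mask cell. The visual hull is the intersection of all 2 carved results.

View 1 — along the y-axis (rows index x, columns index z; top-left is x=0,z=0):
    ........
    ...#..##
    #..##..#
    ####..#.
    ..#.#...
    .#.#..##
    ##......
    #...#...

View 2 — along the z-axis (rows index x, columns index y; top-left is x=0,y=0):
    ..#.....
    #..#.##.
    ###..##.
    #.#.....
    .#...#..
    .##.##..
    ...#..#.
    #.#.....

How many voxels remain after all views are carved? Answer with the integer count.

full grid |V| = 512
step 1: project along y, AND mask (22/64) → |grid| = 176
step 2: project along z, AND mask (22/64) → |grid| = 70

70 voxels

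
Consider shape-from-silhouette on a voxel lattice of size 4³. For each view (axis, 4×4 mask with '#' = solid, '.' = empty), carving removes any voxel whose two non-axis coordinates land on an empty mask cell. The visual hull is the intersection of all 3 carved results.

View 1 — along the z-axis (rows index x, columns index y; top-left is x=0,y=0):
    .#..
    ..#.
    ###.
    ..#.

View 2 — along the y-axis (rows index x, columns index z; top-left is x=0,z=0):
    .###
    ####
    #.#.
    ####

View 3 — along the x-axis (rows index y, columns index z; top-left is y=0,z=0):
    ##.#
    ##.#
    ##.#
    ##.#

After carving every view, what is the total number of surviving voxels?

start: 4×4×4 = 64 voxels
  1. axis=2 (XY plane), |mask|=6  ⇒  voxels=24
  2. axis=1 (XZ plane), |mask|=13  ⇒  voxels=17
  3. axis=0 (YZ plane), |mask|=12  ⇒  voxels=11

voxel count = 11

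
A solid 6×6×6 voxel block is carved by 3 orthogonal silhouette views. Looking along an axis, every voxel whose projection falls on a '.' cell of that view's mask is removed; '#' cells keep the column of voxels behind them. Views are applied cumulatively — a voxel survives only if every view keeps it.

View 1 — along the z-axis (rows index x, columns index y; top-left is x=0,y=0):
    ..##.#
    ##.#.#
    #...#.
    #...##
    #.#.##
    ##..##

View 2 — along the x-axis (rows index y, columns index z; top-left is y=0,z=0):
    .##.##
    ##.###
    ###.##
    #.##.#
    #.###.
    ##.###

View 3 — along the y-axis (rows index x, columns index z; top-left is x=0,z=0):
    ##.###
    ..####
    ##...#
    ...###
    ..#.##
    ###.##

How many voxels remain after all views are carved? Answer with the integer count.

voxel count = 59

start: 6×6×6 = 216 voxels
step 1: project along z, AND mask (20/36) → |grid| = 120
step 2: project along x, AND mask (27/36) → |grid| = 89
step 3: project along y, AND mask (23/36) → |grid| = 59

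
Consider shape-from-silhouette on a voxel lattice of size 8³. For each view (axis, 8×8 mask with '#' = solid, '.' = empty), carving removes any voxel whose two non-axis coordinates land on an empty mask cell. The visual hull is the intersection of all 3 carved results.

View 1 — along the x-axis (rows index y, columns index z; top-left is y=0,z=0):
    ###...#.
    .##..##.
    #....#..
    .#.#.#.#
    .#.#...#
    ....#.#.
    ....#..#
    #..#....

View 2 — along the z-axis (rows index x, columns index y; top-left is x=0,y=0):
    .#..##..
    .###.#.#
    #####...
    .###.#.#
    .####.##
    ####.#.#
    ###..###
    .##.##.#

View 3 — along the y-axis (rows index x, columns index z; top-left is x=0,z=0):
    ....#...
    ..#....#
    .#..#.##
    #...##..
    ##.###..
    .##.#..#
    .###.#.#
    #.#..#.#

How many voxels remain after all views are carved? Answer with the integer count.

remaining voxels: 50

before carving: 512 voxels (8×8×8)
V1 x: intersect with YZ mask (23 set) -- 184 left
V2 z: intersect with XY mask (41 set) -- 118 left
V3 y: intersect with XZ mask (28 set) -- 50 left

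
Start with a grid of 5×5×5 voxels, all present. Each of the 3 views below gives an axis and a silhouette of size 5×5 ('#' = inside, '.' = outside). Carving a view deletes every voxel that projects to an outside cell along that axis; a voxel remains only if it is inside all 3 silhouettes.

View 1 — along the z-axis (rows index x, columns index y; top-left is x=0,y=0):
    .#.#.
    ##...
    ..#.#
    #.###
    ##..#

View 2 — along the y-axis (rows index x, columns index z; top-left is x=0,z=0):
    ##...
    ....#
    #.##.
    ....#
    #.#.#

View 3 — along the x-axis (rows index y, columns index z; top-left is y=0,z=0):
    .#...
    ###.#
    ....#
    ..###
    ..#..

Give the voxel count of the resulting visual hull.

initial block: 5^3 = 125
carve view 1 (along z, XY-mask fill 13/25): 65 voxels remain
carve view 2 (along y, XZ-mask fill 10/25): 25 voxels remain
carve view 3 (along x, YZ-mask fill 10/25): 10 voxels remain

|visual hull| = 10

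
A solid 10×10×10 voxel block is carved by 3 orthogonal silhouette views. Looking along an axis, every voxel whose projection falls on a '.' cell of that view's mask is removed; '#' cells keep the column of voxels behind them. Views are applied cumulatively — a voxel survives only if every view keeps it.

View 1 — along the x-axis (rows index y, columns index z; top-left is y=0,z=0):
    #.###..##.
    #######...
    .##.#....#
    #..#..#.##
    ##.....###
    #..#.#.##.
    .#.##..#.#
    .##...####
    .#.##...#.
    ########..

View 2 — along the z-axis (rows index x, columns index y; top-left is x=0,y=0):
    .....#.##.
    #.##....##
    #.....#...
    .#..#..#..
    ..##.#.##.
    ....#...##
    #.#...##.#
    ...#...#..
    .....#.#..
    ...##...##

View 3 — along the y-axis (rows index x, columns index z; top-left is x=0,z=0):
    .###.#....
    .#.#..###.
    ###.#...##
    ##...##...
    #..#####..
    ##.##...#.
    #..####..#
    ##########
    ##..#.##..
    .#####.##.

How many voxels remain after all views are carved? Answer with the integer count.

|visual hull| = 104

full grid |V| = 1000
V1 x: intersect with YZ mask (55 set) -- 550 left
V2 z: intersect with XY mask (34 set) -- 185 left
V3 y: intersect with XZ mask (58 set) -- 104 left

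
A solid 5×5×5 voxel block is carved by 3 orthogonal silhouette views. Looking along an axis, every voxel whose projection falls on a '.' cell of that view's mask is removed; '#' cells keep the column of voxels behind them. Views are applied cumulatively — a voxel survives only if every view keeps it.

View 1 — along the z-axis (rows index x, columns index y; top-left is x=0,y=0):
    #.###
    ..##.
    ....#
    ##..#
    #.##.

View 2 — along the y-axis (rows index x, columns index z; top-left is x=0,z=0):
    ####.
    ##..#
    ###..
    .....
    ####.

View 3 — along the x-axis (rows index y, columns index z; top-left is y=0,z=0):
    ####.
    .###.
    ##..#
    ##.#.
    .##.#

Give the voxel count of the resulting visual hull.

before carving: 125 voxels (5×5×5)
step 1: project along z, AND mask (13/25) → |grid| = 65
step 2: project along y, AND mask (14/25) → |grid| = 37
step 3: project along x, AND mask (16/25) → |grid| = 27

27 voxels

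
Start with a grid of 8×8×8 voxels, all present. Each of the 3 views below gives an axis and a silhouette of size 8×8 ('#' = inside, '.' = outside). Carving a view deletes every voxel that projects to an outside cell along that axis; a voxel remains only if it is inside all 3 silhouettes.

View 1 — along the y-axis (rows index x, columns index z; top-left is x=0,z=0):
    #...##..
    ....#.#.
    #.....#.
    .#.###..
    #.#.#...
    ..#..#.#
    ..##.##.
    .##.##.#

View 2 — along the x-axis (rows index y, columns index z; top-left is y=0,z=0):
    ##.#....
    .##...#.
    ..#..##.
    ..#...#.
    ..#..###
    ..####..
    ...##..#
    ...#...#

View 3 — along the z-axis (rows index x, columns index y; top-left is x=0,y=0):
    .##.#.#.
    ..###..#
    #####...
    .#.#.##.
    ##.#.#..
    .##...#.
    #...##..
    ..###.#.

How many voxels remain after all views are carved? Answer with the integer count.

|visual hull| = 41

start: 8×8×8 = 512 voxels
  1. axis=1 (XZ plane), |mask|=26  ⇒  voxels=208
  2. axis=0 (YZ plane), |mask|=24  ⇒  voxels=78
  3. axis=2 (XY plane), |mask|=31  ⇒  voxels=41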